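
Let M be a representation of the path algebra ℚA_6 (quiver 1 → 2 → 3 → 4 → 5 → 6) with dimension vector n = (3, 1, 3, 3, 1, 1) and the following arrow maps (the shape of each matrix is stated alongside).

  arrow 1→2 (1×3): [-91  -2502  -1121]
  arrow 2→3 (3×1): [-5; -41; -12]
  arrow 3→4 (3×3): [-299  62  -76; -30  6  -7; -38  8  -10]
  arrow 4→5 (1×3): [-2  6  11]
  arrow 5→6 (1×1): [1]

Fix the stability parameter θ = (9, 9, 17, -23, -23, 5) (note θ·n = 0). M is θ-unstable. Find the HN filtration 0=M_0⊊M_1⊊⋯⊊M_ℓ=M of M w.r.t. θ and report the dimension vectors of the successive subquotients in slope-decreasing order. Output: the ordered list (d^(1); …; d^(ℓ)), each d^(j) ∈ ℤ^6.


Barcode: M ≅ I[1,1]^2, I[1,4], I[3,3], I[3,4], I[4,6]. HN layers by μ_θ (6 steps, strictly decreasing):
  μ^(1)=17; μ^(2)=9; μ^(3)=5; μ^(4)=3; μ^(5)=-3; μ^(6)=-23

((0, 0, 1, 0, 0, 0); (2, 0, 0, 0, 0, 0); (0, 0, 0, 0, 0, 1); (1, 1, 1, 1, 0, 0); (0, 0, 1, 1, 0, 0); (0, 0, 0, 1, 1, 0))


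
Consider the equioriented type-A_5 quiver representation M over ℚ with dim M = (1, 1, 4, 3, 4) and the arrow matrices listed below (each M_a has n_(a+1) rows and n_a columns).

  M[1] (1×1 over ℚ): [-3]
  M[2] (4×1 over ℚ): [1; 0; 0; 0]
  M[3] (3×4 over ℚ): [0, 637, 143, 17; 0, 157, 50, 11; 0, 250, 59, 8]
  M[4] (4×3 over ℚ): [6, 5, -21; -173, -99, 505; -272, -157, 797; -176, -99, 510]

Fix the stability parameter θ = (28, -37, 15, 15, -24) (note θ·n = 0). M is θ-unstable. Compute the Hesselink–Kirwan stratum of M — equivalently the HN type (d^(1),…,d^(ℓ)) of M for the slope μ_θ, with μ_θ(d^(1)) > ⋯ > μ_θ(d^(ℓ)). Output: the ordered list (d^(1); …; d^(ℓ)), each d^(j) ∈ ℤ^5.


Via rank(M_{q-1}∘⋯∘M_p): M ≅ I[1,3], I[3,3], I[3,5]^2, I[4,5], I[5,5].
μ_θ-semistable layers: μ^(1)=15; μ^(2)=2; μ^(3)=-9/2; μ^(4)=-24

((0, 0, 2, 0, 0); (0, 0, 2, 2, 2); (1, 1, 0, 1, 1); (0, 0, 0, 0, 1))


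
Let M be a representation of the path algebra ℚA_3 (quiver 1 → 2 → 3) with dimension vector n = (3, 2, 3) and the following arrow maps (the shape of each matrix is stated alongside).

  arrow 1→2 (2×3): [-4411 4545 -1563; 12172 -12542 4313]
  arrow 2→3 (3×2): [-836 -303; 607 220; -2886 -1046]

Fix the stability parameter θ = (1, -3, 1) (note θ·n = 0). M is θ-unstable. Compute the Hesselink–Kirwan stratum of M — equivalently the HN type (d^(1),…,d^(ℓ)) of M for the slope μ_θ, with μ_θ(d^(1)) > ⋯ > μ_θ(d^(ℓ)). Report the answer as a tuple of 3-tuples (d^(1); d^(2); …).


Via rank(M_{q-1}∘⋯∘M_p): M ≅ I[1,1], I[1,3]^2, I[3,3].
μ_θ-semistable layers: μ^(1)=1; μ^(2)=-1

((1, 0, 3); (2, 2, 0))


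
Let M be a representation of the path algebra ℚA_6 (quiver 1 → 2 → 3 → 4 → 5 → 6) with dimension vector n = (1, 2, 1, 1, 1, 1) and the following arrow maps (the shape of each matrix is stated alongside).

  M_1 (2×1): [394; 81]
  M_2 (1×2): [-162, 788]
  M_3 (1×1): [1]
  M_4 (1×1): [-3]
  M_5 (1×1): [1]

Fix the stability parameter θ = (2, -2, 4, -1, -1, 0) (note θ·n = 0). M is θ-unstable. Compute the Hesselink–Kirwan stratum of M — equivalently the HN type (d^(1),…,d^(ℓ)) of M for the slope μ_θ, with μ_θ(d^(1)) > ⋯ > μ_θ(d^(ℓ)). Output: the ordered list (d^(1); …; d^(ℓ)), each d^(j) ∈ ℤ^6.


Via rank(M_{q-1}∘⋯∘M_p): M ≅ I[1,2], I[2,6].
μ_θ-semistable layers: μ^(1)=1/2; μ^(2)=0; μ^(3)=-2

((0, 0, 1, 1, 1, 1); (1, 1, 0, 0, 0, 0); (0, 1, 0, 0, 0, 0))


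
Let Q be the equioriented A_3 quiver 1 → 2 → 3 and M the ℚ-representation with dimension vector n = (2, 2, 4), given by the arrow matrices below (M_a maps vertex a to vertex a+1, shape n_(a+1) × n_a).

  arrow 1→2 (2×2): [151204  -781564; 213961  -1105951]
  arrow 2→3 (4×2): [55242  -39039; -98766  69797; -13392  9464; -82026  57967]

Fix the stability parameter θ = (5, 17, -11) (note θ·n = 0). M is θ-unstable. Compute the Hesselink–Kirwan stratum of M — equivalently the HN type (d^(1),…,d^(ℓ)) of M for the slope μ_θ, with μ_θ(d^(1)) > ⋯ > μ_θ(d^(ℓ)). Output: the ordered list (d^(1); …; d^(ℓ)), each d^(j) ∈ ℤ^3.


Interval decomposition of M: I[1,1], I[1,3], I[2,2], I[3,3]^3.
HN type (ℓ=4): μ^(1)=17; μ^(2)=5; μ^(3)=11/3; μ^(4)=-11

((0, 1, 0); (1, 0, 0); (1, 1, 1); (0, 0, 3))


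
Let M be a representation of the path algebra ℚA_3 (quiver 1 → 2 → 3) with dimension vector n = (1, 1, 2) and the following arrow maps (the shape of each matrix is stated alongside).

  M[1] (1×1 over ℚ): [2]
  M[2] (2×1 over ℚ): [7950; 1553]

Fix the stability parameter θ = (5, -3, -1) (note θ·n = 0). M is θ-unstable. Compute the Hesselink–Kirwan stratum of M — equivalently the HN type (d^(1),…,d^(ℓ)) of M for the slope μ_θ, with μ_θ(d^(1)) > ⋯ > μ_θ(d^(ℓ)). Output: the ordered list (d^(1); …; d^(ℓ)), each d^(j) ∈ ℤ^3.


Interval decomposition of M: I[1,3], I[3,3].
HN type (ℓ=2): μ^(1)=1/3; μ^(2)=-1

((1, 1, 1); (0, 0, 1))


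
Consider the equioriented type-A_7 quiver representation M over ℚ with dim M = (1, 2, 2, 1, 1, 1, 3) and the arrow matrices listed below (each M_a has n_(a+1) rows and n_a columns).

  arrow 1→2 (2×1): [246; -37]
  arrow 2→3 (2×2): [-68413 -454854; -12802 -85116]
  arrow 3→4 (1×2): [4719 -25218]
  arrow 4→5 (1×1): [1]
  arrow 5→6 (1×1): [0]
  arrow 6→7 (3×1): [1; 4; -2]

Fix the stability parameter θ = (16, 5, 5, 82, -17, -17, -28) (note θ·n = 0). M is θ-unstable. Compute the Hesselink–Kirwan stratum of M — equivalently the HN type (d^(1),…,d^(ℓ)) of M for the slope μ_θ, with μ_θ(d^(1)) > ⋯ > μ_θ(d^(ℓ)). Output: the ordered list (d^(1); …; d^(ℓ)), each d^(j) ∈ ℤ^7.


Interval decomposition of M: I[1,2], I[2,5], I[3,3], I[6,7], I[7,7]^2.
HN type (ℓ=5): μ^(1)=65/2; μ^(2)=21/2; μ^(3)=5; μ^(4)=-45/2; μ^(5)=-28

((0, 0, 0, 1, 1, 0, 0); (1, 1, 0, 0, 0, 0, 0); (0, 1, 2, 0, 0, 0, 0); (0, 0, 0, 0, 0, 1, 1); (0, 0, 0, 0, 0, 0, 2))


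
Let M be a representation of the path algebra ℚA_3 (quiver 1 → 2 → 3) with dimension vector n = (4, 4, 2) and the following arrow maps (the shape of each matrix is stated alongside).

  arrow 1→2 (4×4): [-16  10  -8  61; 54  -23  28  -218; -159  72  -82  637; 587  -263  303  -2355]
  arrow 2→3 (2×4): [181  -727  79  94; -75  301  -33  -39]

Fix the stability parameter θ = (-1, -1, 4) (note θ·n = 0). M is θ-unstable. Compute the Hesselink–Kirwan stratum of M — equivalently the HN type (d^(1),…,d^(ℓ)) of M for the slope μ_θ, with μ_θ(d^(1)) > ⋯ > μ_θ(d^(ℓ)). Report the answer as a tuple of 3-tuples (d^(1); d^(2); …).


Barcode: M ≅ I[1,2]^2, I[1,3]^2. HN layers by μ_θ (2 steps, strictly decreasing):
  μ^(1)=4; μ^(2)=-1

((0, 0, 2); (4, 4, 0))


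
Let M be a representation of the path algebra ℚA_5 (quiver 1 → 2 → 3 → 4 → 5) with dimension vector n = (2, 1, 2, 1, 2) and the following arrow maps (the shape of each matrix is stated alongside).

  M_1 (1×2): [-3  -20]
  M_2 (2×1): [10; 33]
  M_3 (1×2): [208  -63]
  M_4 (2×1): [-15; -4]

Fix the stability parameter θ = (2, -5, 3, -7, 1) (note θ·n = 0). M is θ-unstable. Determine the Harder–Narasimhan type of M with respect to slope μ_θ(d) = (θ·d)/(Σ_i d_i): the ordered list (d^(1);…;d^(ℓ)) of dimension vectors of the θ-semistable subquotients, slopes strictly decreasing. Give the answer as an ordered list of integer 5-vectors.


Via rank(M_{q-1}∘⋯∘M_p): M ≅ I[1,1], I[1,5], I[3,3], I[5,5].
μ_θ-semistable layers: μ^(1)=3; μ^(2)=2; μ^(3)=1; μ^(4)=-7/4

((0, 0, 1, 0, 0); (1, 0, 0, 0, 0); (0, 0, 0, 0, 2); (1, 1, 1, 1, 0))


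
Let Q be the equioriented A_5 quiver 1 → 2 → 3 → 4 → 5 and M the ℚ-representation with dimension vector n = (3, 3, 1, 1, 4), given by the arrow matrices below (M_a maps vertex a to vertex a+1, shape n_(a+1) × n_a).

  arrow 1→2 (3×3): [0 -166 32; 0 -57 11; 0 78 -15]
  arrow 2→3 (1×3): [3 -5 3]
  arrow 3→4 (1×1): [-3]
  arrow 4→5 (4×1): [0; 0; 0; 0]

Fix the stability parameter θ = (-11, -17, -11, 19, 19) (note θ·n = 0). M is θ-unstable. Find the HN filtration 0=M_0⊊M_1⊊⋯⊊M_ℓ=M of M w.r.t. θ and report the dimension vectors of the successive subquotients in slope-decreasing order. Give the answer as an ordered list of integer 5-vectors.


Interval decomposition of M: I[1,1], I[1,2], I[1,4], I[2,2], I[5,5]^4.
HN type (ℓ=4): μ^(1)=19; μ^(2)=-11; μ^(3)=-14; μ^(4)=-17

((0, 0, 0, 1, 4); (1, 0, 1, 0, 0); (2, 2, 0, 0, 0); (0, 1, 0, 0, 0))


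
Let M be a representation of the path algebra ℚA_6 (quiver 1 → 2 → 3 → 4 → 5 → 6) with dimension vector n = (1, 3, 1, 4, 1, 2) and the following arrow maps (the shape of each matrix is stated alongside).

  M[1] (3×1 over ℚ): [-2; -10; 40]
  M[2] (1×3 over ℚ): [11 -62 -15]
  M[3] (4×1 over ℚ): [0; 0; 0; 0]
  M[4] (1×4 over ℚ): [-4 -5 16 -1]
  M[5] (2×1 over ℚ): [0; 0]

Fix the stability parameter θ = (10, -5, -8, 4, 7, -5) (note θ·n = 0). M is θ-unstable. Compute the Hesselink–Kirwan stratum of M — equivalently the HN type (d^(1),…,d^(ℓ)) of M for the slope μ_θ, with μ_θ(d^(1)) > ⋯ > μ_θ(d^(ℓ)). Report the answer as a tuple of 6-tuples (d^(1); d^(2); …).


Via rank(M_{q-1}∘⋯∘M_p): M ≅ I[1,3], I[2,2]^2, I[4,4]^3, I[4,5], I[6,6]^2.
μ_θ-semistable layers: μ^(1)=7; μ^(2)=4; μ^(3)=-1; μ^(4)=-5

((0, 0, 0, 0, 1, 0); (0, 0, 0, 4, 0, 0); (1, 1, 1, 0, 0, 0); (0, 2, 0, 0, 0, 2))


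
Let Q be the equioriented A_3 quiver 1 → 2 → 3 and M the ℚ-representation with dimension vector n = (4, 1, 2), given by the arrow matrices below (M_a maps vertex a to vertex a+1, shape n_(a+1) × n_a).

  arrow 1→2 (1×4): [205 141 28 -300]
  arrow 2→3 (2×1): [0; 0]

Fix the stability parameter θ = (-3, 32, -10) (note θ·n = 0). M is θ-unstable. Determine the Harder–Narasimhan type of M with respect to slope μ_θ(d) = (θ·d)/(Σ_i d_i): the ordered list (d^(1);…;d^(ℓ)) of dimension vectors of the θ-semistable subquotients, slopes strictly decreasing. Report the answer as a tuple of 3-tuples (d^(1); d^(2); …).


Via rank(M_{q-1}∘⋯∘M_p): M ≅ I[1,1]^3, I[1,2], I[3,3]^2.
μ_θ-semistable layers: μ^(1)=32; μ^(2)=-3; μ^(3)=-10

((0, 1, 0); (4, 0, 0); (0, 0, 2))


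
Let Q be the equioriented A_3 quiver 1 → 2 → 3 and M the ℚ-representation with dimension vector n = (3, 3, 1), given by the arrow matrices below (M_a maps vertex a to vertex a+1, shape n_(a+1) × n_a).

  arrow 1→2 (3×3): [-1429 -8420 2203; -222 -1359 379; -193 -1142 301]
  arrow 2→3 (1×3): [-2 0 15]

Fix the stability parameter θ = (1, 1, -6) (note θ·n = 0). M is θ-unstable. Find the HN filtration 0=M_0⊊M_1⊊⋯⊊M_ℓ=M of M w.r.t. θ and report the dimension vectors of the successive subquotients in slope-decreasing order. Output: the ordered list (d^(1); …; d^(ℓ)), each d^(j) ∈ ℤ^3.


Via rank(M_{q-1}∘⋯∘M_p): M ≅ I[1,1], I[1,2], I[1,3], I[2,2].
μ_θ-semistable layers: μ^(1)=1; μ^(2)=-4/3

((2, 2, 0); (1, 1, 1))


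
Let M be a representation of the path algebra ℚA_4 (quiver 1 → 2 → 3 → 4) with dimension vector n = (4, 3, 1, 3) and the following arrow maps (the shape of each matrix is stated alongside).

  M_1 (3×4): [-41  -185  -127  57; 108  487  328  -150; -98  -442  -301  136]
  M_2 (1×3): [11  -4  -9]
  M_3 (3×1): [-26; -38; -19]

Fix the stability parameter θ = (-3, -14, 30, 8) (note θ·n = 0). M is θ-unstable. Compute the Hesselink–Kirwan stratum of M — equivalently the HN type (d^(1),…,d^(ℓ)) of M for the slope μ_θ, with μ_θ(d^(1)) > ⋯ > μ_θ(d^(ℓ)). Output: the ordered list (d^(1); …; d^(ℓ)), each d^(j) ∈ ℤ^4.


Interval decomposition of M: I[1,1], I[1,2]^2, I[1,4], I[4,4]^2.
HN type (ℓ=4): μ^(1)=19; μ^(2)=8; μ^(3)=-3; μ^(4)=-17/2

((0, 0, 1, 1); (0, 0, 0, 2); (1, 0, 0, 0); (3, 3, 0, 0))


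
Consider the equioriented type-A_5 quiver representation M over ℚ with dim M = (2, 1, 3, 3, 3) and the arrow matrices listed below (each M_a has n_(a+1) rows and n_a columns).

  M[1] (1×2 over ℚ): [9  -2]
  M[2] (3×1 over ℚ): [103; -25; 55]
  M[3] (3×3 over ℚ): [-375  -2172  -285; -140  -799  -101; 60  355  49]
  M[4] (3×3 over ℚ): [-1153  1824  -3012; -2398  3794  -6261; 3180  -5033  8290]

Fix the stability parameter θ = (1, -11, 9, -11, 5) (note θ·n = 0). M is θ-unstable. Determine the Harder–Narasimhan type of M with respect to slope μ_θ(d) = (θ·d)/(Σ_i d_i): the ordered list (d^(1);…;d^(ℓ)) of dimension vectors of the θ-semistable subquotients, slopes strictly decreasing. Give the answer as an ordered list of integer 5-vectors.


Interval decomposition of M: I[1,1], I[1,3], I[3,5]^2, I[4,5].
HN type (ℓ=6): μ^(1)=9; μ^(2)=5; μ^(3)=1; μ^(4)=-1; μ^(5)=-5; μ^(6)=-11

((0, 0, 1, 0, 0); (0, 0, 0, 0, 3); (1, 0, 0, 0, 0); (0, 0, 2, 2, 0); (1, 1, 0, 0, 0); (0, 0, 0, 1, 0))


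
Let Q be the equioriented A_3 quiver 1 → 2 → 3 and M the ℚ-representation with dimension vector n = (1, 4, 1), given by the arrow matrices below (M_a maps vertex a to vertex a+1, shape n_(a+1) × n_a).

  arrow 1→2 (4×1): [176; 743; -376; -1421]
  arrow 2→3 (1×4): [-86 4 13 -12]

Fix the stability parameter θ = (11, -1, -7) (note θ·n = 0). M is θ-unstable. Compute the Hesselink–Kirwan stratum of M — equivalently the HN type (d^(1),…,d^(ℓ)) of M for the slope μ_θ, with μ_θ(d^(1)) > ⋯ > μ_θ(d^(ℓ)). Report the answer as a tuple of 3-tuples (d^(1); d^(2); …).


Barcode: M ≅ I[1,2], I[2,2]^2, I[2,3]. HN layers by μ_θ (3 steps, strictly decreasing):
  μ^(1)=5; μ^(2)=-1; μ^(3)=-4

((1, 1, 0); (0, 2, 0); (0, 1, 1))


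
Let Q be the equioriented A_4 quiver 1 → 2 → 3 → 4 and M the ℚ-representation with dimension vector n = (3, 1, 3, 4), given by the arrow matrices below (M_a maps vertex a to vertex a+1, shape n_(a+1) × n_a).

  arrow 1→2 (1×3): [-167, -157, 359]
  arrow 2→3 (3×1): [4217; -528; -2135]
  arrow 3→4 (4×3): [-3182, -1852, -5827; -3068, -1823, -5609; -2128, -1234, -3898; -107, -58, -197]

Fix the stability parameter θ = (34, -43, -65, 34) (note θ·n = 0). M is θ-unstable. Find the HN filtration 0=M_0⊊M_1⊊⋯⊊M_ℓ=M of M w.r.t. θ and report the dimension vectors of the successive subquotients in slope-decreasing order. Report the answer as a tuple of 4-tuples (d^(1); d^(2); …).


Via rank(M_{q-1}∘⋯∘M_p): M ≅ I[1,1]^2, I[1,4], I[3,4]^2, I[4,4].
μ_θ-semistable layers: μ^(1)=34; μ^(2)=-74/3; μ^(3)=-65

((2, 0, 0, 4); (1, 1, 1, 0); (0, 0, 2, 0))


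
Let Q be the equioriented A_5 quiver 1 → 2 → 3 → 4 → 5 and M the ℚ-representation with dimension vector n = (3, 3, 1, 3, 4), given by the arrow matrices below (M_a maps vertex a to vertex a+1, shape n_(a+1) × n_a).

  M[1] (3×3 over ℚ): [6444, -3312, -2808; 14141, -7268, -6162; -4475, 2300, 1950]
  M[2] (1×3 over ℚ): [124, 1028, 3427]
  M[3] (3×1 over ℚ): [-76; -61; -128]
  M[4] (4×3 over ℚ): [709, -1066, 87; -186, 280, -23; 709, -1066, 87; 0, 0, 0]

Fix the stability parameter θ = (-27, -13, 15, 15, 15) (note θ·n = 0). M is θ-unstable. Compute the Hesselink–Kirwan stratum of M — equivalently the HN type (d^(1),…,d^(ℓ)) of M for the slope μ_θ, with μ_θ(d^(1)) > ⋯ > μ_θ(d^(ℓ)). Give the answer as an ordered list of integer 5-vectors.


Barcode: M ≅ I[1,1]^2, I[1,5], I[2,2]^2, I[4,4], I[4,5], I[5,5]^2. HN layers by μ_θ (3 steps, strictly decreasing):
  μ^(1)=15; μ^(2)=-13; μ^(3)=-27

((0, 0, 1, 3, 4); (0, 3, 0, 0, 0); (3, 0, 0, 0, 0))


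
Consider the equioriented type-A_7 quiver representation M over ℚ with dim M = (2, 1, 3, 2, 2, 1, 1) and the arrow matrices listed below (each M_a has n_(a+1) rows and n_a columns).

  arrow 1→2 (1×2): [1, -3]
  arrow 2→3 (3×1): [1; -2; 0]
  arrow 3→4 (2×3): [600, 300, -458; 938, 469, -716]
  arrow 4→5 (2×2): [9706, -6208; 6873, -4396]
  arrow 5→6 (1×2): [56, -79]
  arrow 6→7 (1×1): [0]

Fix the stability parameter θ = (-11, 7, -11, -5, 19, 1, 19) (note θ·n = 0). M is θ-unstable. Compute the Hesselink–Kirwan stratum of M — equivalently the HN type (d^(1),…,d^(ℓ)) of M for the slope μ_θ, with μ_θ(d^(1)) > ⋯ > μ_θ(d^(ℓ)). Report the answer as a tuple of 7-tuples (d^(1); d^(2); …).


Interval decomposition of M: I[1,1], I[1,3], I[3,5], I[3,6], I[7,7].
HN type (ℓ=5): μ^(1)=19; μ^(2)=10; μ^(3)=-2; μ^(4)=-5; μ^(5)=-11

((0, 0, 0, 0, 1, 0, 1); (0, 0, 0, 0, 1, 1, 0); (0, 1, 1, 0, 0, 0, 0); (0, 0, 0, 2, 0, 0, 0); (2, 0, 2, 0, 0, 0, 0))


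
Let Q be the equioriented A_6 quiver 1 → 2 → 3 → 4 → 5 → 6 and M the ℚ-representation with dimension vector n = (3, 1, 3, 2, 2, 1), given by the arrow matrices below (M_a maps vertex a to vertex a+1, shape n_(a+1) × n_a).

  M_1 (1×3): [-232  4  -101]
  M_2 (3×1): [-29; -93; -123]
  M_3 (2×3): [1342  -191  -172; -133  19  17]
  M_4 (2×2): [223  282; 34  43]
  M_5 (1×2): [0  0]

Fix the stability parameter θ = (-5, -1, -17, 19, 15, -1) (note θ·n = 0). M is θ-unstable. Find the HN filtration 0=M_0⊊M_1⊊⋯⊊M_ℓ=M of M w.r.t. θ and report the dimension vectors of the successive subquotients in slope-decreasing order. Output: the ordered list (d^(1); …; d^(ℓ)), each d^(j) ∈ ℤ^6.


Barcode: M ≅ I[1,1]^2, I[1,5], I[3,3], I[3,5], I[6,6]. HN layers by μ_θ (5 steps, strictly decreasing):
  μ^(1)=17; μ^(2)=-1; μ^(3)=-5; μ^(4)=-23/3; μ^(5)=-17

((0, 0, 0, 2, 2, 0); (0, 0, 0, 0, 0, 1); (2, 0, 0, 0, 0, 0); (1, 1, 1, 0, 0, 0); (0, 0, 2, 0, 0, 0))


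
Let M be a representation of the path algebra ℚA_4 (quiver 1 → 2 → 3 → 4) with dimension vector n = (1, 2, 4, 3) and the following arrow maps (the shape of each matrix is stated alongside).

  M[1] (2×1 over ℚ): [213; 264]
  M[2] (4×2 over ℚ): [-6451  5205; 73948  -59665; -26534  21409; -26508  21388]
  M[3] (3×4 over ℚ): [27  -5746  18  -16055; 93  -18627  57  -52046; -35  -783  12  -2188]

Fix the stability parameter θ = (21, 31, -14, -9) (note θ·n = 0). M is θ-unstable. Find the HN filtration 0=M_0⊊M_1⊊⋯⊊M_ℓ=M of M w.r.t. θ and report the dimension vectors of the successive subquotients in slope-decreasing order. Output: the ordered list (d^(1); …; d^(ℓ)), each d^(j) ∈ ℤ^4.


Interval decomposition of M: I[1,4], I[2,4], I[3,3], I[3,4].
HN type (ℓ=4): μ^(1)=29/4; μ^(2)=8/3; μ^(3)=-9; μ^(4)=-14

((1, 1, 1, 1); (0, 1, 1, 1); (0, 0, 0, 1); (0, 0, 2, 0))


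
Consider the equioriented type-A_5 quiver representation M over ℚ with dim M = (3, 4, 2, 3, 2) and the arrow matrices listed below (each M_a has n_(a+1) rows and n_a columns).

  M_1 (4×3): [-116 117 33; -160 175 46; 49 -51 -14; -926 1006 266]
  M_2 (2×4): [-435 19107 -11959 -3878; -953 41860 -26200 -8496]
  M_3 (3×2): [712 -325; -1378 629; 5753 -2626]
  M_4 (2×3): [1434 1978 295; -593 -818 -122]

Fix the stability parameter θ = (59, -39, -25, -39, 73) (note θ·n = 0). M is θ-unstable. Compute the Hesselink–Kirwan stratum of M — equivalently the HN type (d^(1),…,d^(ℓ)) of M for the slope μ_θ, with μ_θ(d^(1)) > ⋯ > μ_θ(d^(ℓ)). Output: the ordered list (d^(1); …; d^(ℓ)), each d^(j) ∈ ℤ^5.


Barcode: M ≅ I[1,2], I[1,5]^2, I[2,2], I[4,4]. HN layers by μ_θ (4 steps, strictly decreasing):
  μ^(1)=73; μ^(2)=10; μ^(3)=-11; μ^(4)=-39

((0, 0, 0, 0, 2); (1, 1, 0, 0, 0); (2, 2, 2, 2, 0); (0, 1, 0, 1, 0))


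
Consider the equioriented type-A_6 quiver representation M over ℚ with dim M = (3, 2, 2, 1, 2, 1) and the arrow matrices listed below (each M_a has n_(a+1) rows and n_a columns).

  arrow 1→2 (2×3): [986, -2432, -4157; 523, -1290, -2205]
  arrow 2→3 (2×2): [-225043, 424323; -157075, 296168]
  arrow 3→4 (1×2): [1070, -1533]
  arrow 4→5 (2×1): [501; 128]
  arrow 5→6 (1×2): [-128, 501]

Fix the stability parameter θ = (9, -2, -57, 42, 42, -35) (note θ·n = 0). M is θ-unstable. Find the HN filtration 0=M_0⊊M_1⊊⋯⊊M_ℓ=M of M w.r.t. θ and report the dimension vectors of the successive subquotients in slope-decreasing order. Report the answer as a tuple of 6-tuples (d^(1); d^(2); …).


Via rank(M_{q-1}∘⋯∘M_p): M ≅ I[1,1], I[1,3], I[1,5], I[5,6].
μ_θ-semistable layers: μ^(1)=42; μ^(2)=9; μ^(3)=7/2; μ^(4)=-50/3

((0, 0, 0, 1, 1, 0); (1, 0, 0, 0, 0, 0); (0, 0, 0, 0, 1, 1); (2, 2, 2, 0, 0, 0))


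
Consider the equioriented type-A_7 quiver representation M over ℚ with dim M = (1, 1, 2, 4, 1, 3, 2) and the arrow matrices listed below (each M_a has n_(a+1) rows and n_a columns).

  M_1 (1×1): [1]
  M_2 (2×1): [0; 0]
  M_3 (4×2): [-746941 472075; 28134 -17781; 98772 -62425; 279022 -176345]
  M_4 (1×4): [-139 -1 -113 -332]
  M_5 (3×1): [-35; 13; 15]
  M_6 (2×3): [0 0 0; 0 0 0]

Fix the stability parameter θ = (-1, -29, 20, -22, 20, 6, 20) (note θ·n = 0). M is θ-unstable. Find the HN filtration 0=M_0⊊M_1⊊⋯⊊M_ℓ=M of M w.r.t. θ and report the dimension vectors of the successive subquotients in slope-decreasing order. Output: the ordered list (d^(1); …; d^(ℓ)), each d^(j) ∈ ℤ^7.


Via rank(M_{q-1}∘⋯∘M_p): M ≅ I[1,2], I[3,4], I[3,6], I[4,4]^2, I[6,6]^2, I[7,7]^2.
μ_θ-semistable layers: μ^(1)=20; μ^(2)=13; μ^(3)=6; μ^(4)=-1; μ^(5)=-15; μ^(6)=-22

((0, 0, 0, 0, 0, 0, 2); (0, 0, 0, 0, 1, 1, 0); (0, 0, 0, 0, 0, 2, 0); (0, 0, 2, 2, 0, 0, 0); (1, 1, 0, 0, 0, 0, 0); (0, 0, 0, 2, 0, 0, 0))


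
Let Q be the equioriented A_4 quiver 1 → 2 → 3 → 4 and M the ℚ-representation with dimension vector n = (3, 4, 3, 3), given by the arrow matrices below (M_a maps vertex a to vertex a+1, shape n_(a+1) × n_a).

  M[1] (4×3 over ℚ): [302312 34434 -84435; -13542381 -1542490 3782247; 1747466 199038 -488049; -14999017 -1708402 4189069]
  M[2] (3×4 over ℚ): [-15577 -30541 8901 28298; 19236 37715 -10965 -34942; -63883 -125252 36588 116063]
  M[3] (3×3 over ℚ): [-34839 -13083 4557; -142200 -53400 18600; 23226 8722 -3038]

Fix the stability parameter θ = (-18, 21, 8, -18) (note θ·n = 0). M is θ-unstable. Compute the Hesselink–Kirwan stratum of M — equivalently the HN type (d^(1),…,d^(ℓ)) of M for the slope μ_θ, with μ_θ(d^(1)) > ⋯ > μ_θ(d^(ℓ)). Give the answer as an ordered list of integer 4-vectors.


Interval decomposition of M: I[1,3]^2, I[1,4], I[2,2], I[4,4]^2.
HN type (ℓ=4): μ^(1)=21; μ^(2)=29/2; μ^(3)=11/3; μ^(4)=-18

((0, 1, 0, 0); (0, 2, 2, 0); (0, 1, 1, 1); (3, 0, 0, 2))


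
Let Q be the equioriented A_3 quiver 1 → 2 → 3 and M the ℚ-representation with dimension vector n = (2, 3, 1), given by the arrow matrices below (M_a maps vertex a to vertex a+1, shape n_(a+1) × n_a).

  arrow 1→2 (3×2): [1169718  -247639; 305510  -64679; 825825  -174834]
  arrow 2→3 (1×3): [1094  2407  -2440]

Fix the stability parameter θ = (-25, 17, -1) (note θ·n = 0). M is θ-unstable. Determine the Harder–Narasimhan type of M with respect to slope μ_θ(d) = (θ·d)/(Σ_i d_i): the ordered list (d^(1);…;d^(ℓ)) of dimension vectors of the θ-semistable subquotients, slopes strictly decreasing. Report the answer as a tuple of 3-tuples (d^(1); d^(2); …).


Interval decomposition of M: I[1,2], I[1,3], I[2,2].
HN type (ℓ=3): μ^(1)=17; μ^(2)=8; μ^(3)=-25

((0, 2, 0); (0, 1, 1); (2, 0, 0))


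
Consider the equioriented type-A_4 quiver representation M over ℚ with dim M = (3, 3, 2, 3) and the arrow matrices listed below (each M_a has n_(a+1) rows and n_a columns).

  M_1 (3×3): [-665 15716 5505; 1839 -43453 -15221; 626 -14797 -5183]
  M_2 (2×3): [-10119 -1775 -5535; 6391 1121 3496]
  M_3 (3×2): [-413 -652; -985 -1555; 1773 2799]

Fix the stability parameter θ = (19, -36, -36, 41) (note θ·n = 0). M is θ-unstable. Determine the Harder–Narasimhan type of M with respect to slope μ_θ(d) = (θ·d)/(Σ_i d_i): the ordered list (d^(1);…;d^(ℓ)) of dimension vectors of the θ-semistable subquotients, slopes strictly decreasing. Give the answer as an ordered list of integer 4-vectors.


Via rank(M_{q-1}∘⋯∘M_p): M ≅ I[1,2], I[1,4]^2, I[4,4].
μ_θ-semistable layers: μ^(1)=41; μ^(2)=-17/2; μ^(3)=-53/3

((0, 0, 0, 3); (1, 1, 0, 0); (2, 2, 2, 0))


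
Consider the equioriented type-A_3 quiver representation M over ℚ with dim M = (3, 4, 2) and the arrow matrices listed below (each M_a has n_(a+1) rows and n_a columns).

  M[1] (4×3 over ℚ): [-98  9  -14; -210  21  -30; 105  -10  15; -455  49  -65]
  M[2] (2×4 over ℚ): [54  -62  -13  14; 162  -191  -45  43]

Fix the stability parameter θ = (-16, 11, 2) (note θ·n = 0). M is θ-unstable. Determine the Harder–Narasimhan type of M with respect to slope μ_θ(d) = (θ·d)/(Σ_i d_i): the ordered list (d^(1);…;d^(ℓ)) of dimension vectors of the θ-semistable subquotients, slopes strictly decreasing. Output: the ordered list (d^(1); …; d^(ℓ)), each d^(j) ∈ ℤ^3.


Barcode: M ≅ I[1,1], I[1,3]^2, I[2,2]^2. HN layers by μ_θ (3 steps, strictly decreasing):
  μ^(1)=11; μ^(2)=13/2; μ^(3)=-16

((0, 2, 0); (0, 2, 2); (3, 0, 0))


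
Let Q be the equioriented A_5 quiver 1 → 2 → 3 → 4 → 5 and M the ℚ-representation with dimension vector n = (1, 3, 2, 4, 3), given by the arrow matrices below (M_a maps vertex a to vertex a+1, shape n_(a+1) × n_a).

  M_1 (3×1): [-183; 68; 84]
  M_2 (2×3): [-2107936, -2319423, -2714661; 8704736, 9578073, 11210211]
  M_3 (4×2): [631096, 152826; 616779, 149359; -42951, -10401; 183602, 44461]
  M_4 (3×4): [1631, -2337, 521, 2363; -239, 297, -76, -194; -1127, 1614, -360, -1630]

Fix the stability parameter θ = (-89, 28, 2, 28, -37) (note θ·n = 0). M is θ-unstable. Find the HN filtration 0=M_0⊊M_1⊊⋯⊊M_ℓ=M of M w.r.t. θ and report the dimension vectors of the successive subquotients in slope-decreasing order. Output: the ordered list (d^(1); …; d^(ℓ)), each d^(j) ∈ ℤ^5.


Barcode: M ≅ I[1,2], I[2,2], I[2,5], I[3,5], I[4,4], I[4,5]. HN layers by μ_θ (5 steps, strictly decreasing):
  μ^(1)=28; μ^(2)=21/4; μ^(3)=-7/3; μ^(4)=-9/2; μ^(5)=-89

((0, 2, 0, 1, 0); (0, 1, 1, 1, 1); (0, 0, 1, 1, 1); (0, 0, 0, 1, 1); (1, 0, 0, 0, 0))


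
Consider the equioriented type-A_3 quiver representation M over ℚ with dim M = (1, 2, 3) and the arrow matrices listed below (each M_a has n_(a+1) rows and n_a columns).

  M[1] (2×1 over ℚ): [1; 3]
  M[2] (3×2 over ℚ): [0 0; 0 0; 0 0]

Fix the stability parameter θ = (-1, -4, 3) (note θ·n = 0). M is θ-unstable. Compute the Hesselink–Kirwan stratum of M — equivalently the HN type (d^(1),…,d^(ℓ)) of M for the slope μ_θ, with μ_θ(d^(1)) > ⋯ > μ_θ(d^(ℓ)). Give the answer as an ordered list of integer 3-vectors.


Via rank(M_{q-1}∘⋯∘M_p): M ≅ I[1,2], I[2,2], I[3,3]^3.
μ_θ-semistable layers: μ^(1)=3; μ^(2)=-5/2; μ^(3)=-4

((0, 0, 3); (1, 1, 0); (0, 1, 0))


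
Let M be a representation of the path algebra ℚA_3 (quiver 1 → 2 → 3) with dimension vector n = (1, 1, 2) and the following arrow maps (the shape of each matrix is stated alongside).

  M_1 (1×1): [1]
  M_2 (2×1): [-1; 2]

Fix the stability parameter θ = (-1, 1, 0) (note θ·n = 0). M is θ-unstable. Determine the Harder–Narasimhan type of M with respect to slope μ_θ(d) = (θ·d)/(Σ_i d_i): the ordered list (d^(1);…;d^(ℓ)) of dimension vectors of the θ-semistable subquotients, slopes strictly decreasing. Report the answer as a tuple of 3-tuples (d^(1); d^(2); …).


Interval decomposition of M: I[1,3], I[3,3].
HN type (ℓ=3): μ^(1)=1/2; μ^(2)=0; μ^(3)=-1

((0, 1, 1); (0, 0, 1); (1, 0, 0))


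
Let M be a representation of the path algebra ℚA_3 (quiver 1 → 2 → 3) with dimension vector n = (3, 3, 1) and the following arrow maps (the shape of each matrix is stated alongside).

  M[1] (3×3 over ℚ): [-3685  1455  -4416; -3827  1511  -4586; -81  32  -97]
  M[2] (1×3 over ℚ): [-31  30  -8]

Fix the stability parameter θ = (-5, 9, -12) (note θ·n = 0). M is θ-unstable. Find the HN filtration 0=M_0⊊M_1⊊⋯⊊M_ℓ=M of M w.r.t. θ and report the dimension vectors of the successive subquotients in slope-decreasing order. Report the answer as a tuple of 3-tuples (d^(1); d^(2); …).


Via rank(M_{q-1}∘⋯∘M_p): M ≅ I[1,2]^2, I[1,3].
μ_θ-semistable layers: μ^(1)=9; μ^(2)=-3/2; μ^(3)=-5

((0, 2, 0); (0, 1, 1); (3, 0, 0))


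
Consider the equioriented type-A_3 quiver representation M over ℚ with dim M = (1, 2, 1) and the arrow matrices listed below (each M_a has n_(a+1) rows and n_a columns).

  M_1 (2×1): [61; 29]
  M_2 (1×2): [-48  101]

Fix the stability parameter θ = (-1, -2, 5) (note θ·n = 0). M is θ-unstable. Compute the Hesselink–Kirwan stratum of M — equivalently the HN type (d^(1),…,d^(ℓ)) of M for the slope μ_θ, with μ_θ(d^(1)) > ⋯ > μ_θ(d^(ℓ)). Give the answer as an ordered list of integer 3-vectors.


Via rank(M_{q-1}∘⋯∘M_p): M ≅ I[1,3], I[2,2].
μ_θ-semistable layers: μ^(1)=5; μ^(2)=-3/2; μ^(3)=-2

((0, 0, 1); (1, 1, 0); (0, 1, 0))


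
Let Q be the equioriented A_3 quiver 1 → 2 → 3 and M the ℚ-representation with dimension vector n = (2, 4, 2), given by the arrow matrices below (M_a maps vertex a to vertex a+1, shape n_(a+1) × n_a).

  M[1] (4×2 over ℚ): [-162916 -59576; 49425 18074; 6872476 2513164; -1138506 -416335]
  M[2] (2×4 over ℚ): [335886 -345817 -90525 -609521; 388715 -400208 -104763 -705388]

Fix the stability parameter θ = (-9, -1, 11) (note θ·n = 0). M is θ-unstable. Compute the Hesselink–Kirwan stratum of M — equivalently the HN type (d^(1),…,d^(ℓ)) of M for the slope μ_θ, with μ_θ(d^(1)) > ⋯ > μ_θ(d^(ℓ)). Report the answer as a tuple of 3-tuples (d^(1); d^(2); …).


Barcode: M ≅ I[1,2], I[1,3], I[2,2], I[2,3]. HN layers by μ_θ (3 steps, strictly decreasing):
  μ^(1)=11; μ^(2)=-1; μ^(3)=-9

((0, 0, 2); (0, 4, 0); (2, 0, 0))


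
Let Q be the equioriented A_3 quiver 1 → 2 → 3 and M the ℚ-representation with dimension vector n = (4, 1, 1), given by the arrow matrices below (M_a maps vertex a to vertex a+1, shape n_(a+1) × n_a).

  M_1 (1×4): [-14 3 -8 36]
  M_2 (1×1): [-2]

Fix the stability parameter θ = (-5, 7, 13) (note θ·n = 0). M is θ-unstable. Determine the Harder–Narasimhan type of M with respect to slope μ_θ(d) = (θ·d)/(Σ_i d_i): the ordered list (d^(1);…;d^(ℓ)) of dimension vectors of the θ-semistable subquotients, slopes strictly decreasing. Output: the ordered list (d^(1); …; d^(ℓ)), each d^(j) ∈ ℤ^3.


Via rank(M_{q-1}∘⋯∘M_p): M ≅ I[1,1]^3, I[1,3].
μ_θ-semistable layers: μ^(1)=13; μ^(2)=7; μ^(3)=-5

((0, 0, 1); (0, 1, 0); (4, 0, 0))


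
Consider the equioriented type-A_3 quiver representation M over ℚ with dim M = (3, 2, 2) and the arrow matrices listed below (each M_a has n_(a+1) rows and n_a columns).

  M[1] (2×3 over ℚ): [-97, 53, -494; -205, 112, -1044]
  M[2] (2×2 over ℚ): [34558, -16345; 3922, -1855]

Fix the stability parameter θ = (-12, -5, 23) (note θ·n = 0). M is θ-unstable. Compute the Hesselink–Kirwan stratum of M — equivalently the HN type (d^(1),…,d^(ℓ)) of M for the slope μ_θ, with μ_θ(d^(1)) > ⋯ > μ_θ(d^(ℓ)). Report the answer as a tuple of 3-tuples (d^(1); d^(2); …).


Via rank(M_{q-1}∘⋯∘M_p): M ≅ I[1,1], I[1,2], I[1,3], I[3,3].
μ_θ-semistable layers: μ^(1)=23; μ^(2)=-5; μ^(3)=-12

((0, 0, 2); (0, 2, 0); (3, 0, 0))


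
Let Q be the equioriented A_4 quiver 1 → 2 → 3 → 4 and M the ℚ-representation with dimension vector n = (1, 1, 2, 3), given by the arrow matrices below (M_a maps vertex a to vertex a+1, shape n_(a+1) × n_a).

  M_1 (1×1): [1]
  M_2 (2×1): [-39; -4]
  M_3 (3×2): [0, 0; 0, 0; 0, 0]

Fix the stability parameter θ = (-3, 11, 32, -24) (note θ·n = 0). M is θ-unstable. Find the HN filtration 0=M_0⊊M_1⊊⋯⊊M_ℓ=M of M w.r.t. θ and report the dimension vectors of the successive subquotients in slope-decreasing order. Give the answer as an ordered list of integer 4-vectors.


Via rank(M_{q-1}∘⋯∘M_p): M ≅ I[1,3], I[3,3], I[4,4]^3.
μ_θ-semistable layers: μ^(1)=32; μ^(2)=11; μ^(3)=-3; μ^(4)=-24

((0, 0, 2, 0); (0, 1, 0, 0); (1, 0, 0, 0); (0, 0, 0, 3))


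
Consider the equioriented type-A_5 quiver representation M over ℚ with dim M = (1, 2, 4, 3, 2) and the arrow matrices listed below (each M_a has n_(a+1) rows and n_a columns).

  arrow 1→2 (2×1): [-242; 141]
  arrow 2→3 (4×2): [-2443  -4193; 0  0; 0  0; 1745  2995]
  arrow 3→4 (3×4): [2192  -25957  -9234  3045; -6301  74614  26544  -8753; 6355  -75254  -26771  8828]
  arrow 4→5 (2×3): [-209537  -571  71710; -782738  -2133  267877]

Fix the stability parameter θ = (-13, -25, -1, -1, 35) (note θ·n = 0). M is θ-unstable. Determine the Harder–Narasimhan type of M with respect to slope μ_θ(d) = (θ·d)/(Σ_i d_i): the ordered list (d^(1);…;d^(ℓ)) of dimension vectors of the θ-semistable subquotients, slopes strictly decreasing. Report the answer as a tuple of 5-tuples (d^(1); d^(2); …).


Via rank(M_{q-1}∘⋯∘M_p): M ≅ I[1,5], I[2,2], I[3,3], I[3,4], I[3,5].
μ_θ-semistable layers: μ^(1)=35; μ^(2)=-1; μ^(3)=-19; μ^(4)=-25

((0, 0, 0, 0, 2); (0, 0, 4, 3, 0); (1, 1, 0, 0, 0); (0, 1, 0, 0, 0))


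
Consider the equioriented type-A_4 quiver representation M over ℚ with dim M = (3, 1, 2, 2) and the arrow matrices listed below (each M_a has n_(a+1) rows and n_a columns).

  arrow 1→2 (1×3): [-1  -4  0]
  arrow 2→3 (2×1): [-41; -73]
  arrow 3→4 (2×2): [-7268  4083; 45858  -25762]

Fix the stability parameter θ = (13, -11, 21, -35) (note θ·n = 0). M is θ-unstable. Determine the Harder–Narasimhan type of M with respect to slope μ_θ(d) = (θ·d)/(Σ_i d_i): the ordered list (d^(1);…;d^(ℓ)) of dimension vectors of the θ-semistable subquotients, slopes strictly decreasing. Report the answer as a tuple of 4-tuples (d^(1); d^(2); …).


Interval decomposition of M: I[1,1]^2, I[1,4], I[3,4].
HN type (ℓ=3): μ^(1)=13; μ^(2)=-3; μ^(3)=-7

((2, 0, 0, 0); (1, 1, 1, 1); (0, 0, 1, 1))


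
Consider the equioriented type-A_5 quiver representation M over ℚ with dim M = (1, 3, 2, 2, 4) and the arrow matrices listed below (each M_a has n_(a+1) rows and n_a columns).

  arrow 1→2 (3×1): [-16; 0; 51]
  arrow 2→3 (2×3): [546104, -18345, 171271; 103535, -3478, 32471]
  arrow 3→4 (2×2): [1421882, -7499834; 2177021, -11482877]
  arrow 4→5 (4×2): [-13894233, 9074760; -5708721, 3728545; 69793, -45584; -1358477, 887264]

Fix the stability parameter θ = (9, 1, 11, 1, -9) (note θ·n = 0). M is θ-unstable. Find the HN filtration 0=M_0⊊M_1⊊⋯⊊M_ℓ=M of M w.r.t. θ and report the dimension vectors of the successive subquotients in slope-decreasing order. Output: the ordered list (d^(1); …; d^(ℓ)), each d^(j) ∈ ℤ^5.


Barcode: M ≅ I[1,3], I[2,2], I[2,5], I[4,5], I[5,5]^2. HN layers by μ_θ (5 steps, strictly decreasing):
  μ^(1)=11; μ^(2)=5; μ^(3)=1; μ^(4)=-4; μ^(5)=-9

((0, 0, 1, 0, 0); (1, 1, 0, 0, 0); (0, 2, 1, 1, 1); (0, 0, 0, 1, 1); (0, 0, 0, 0, 2))


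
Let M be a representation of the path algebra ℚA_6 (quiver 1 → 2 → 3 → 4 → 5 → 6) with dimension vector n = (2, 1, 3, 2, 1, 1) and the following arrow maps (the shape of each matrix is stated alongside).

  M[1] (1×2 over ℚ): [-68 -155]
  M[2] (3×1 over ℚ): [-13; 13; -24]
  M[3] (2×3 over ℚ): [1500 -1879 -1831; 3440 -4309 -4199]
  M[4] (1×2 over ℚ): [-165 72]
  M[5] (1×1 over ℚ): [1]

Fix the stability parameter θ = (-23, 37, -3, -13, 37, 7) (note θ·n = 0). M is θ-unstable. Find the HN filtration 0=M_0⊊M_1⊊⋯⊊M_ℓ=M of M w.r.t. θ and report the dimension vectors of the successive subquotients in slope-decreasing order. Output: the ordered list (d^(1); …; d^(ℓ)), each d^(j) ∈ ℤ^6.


Via rank(M_{q-1}∘⋯∘M_p): M ≅ I[1,1], I[1,6], I[3,3], I[3,4].
μ_θ-semistable layers: μ^(1)=22; μ^(2)=7; μ^(3)=-3; μ^(4)=-8; μ^(5)=-23

((0, 0, 0, 0, 1, 1); (0, 1, 1, 1, 0, 0); (0, 0, 1, 0, 0, 0); (0, 0, 1, 1, 0, 0); (2, 0, 0, 0, 0, 0))


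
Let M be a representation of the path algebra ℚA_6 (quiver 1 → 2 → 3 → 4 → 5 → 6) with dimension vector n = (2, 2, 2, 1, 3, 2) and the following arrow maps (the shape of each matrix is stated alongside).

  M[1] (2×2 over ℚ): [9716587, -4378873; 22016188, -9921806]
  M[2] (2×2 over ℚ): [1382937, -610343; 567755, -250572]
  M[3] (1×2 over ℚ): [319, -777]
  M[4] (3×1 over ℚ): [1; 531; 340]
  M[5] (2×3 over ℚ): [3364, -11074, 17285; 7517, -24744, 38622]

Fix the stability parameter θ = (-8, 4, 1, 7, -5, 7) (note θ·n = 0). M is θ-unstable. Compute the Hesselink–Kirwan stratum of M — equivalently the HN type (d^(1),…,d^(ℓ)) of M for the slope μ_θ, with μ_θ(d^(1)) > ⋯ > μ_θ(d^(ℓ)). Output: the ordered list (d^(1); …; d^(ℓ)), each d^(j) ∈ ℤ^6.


Barcode: M ≅ I[1,3], I[1,6], I[5,5], I[5,6]. HN layers by μ_θ (5 steps, strictly decreasing):
  μ^(1)=7; μ^(2)=5/2; μ^(3)=7/4; μ^(4)=-5; μ^(5)=-8

((0, 0, 0, 0, 0, 2); (0, 1, 1, 0, 0, 0); (0, 1, 1, 1, 1, 0); (0, 0, 0, 0, 2, 0); (2, 0, 0, 0, 0, 0))


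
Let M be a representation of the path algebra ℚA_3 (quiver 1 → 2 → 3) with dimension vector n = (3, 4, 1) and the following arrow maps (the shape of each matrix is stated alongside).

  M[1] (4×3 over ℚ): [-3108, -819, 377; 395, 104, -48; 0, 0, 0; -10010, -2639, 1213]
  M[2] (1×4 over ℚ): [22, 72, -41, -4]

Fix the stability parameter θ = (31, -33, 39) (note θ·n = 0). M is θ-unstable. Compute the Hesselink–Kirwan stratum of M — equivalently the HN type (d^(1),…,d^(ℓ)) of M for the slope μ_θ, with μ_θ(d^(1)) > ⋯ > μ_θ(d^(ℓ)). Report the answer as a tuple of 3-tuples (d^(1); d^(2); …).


Via rank(M_{q-1}∘⋯∘M_p): M ≅ I[1,1], I[1,2], I[1,3], I[2,2]^2.
μ_θ-semistable layers: μ^(1)=39; μ^(2)=31; μ^(3)=-1; μ^(4)=-33

((0, 0, 1); (1, 0, 0); (2, 2, 0); (0, 2, 0))


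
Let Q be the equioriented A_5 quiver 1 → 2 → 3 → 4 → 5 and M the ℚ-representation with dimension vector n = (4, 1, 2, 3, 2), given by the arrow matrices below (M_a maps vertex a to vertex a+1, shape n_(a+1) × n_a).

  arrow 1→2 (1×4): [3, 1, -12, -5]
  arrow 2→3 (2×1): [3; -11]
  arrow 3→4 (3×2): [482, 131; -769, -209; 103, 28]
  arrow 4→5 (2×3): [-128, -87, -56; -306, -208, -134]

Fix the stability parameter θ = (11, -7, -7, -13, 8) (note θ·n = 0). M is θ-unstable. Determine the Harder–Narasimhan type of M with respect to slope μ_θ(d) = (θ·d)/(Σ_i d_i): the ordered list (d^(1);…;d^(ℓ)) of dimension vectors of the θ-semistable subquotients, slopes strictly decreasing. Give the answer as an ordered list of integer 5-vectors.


Via rank(M_{q-1}∘⋯∘M_p): M ≅ I[1,1]^3, I[1,4], I[3,5], I[4,5].
μ_θ-semistable layers: μ^(1)=11; μ^(2)=8; μ^(3)=-4; μ^(4)=-10; μ^(5)=-13

((3, 0, 0, 0, 0); (0, 0, 0, 0, 2); (1, 1, 1, 1, 0); (0, 0, 1, 1, 0); (0, 0, 0, 1, 0))


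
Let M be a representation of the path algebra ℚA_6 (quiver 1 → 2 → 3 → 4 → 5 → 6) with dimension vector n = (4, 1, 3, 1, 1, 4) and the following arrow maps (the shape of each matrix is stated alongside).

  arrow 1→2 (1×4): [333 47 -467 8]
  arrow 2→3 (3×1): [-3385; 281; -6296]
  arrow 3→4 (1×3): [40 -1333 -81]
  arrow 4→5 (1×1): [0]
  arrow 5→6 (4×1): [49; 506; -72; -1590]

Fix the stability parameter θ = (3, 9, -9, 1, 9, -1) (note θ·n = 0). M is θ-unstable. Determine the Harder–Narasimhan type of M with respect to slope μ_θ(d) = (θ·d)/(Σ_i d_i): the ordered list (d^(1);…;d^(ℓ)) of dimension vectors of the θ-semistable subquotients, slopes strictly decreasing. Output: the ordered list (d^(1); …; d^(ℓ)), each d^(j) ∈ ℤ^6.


Interval decomposition of M: I[1,1]^3, I[1,4], I[3,3]^2, I[5,6], I[6,6]^3.
HN type (ℓ=5): μ^(1)=4; μ^(2)=3; μ^(3)=1; μ^(4)=-1; μ^(5)=-9

((0, 0, 0, 0, 1, 1); (3, 0, 0, 0, 0, 0); (1, 1, 1, 1, 0, 0); (0, 0, 0, 0, 0, 3); (0, 0, 2, 0, 0, 0))


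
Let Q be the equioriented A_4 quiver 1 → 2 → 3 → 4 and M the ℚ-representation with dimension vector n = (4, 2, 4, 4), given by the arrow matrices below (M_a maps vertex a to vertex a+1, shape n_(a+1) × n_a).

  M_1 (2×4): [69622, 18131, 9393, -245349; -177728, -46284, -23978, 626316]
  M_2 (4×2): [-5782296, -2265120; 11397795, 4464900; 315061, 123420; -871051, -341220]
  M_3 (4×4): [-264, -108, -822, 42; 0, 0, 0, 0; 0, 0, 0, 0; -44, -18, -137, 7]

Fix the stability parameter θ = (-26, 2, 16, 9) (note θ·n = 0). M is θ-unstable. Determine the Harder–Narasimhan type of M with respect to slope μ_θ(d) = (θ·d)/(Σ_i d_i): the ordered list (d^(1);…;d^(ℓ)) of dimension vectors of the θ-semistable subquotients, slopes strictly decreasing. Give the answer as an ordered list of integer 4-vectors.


Barcode: M ≅ I[1,1]^2, I[1,2], I[1,3], I[3,3]^2, I[3,4], I[4,4]^3. HN layers by μ_θ (5 steps, strictly decreasing):
  μ^(1)=16; μ^(2)=25/2; μ^(3)=9; μ^(4)=2; μ^(5)=-26

((0, 0, 3, 0); (0, 0, 1, 1); (0, 0, 0, 3); (0, 2, 0, 0); (4, 0, 0, 0))
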